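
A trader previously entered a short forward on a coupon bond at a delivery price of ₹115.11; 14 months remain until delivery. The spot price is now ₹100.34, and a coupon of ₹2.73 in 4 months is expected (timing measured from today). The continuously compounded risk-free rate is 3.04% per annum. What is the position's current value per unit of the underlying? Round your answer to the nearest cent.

₹13.46

PV(remaining coupons) I = 2.73·e^(−0.0304·4/12) = 2.7025
Current forward F = (S − I)·e^(rT) = (100.34 − 2.7025)·e^(0.0304·14/12) = 97.6375 × 1.036103 = 101.1625
Value (long) = (F − K)·e^(−rT) = (101.1625 − 115.11) × 0.965155 = -13.4615
Short position value = −(long value) = ₹13.46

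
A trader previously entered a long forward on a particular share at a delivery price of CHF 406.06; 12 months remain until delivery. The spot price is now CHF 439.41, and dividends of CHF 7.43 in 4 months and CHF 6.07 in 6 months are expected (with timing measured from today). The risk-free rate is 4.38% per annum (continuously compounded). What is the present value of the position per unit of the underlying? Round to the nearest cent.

CHF 37.49

PV(remaining dividends) I = 7.43·e^(−0.0438·4/12) + 6.07·e^(−0.0438·6/12) = 13.2608
Current forward F = (S − I)·e^(rT) = (439.41 − 13.2608)·e^(0.0438·12/12) = 426.1492 × 1.044773 = 445.2292
Value (long) = (F − K)·e^(−rT) = (445.2292 − 406.06) × 0.957145 = 37.4906
Value = CHF 37.49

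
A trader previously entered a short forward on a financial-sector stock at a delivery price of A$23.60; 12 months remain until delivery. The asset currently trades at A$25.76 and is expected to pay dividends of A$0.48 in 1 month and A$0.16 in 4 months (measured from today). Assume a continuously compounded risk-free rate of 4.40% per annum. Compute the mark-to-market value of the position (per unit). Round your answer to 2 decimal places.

PV(remaining dividends) I = 0.48·e^(−0.0440·1/12) + 0.16·e^(−0.0440·4/12) = 0.6359
Current forward F = (S − I)·e^(rT) = (25.76 − 0.6359)·e^(0.0440·12/12) = 25.1241 × 1.044982 = 26.2542
Value (long) = (F − K)·e^(−rT) = (26.2542 − 23.60) × 0.956954 = 2.5399
Short position value = −(long value) = -A$2.54

-A$2.54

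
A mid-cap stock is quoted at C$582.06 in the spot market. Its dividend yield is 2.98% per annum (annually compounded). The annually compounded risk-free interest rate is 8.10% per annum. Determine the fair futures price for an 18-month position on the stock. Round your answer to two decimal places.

C$626.00

F = S · (1+r)^T / (1+q)^T
= 582.06 × 1.123928 / 1.045031 = 582.06 × 1.075497
F = C$626.00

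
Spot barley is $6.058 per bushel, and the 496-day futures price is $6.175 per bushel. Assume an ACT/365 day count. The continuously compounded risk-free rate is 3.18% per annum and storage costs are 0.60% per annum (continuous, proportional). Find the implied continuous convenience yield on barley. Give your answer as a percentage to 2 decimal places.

F = S·e^((r+u−y)T) ⇒ (r+u−y) = ln(F/S)/T
ln(6.175/6.058) = 0.019129; /T ⇒ 0.014077
y = r + u − ln(F/S)/T = 0.0318 + 0.0060 − 0.014077 = 0.023723
y = 2.37%

2.37%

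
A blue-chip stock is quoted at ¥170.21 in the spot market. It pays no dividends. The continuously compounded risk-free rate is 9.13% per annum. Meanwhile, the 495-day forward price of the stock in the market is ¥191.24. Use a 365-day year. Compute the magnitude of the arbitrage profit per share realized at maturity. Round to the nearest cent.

Fair forward: F* = S·e^(carry·T), with carry = r = 0.0913
F* = 170.21 · e^(0.0913 × 495/365) = 170.21 · e^0.123818 = 170.21 × 1.131810 = ¥192.6454
Market ¥191.24 < fair ¥192.6454: forward underpriced → reverse cash-and-carry (short spot, go long the forward).
At maturity, profit = |F_mkt − F*| = |191.24 − 192.6454| = ¥1.41 per share

¥1.41 per share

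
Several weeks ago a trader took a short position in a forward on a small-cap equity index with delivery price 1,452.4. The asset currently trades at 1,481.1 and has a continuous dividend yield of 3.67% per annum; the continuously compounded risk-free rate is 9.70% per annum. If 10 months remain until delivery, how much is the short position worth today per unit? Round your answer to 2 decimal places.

-96.87

Current fair forward for the remaining 10 months: F = S·e^((r − q)·T), (r − q) = 0.0970 − 0.0367 = 0.0603
F = 1481.1 · e^(0.0603 × 10/12) = 1481.1 × 1.05153395 = 1557.4269
Value of long forward = (F − K)·e^(−rT) = (1557.4269 − 1452.4) · e^(−0.0970·10/12)
= 105.0269 × 0.92234740 = 96.87
Short position value = −(long value) = -96.87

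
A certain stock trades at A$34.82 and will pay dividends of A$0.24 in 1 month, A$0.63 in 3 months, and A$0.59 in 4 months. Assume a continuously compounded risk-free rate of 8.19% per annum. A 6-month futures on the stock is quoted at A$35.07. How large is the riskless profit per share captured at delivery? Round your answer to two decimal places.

PV(dividends) I = 0.24·e^(−0.0819·1/12) + 0.63·e^(−0.0819·3/12) + 0.59·e^(−0.0819·4/12) = 1.4297
Fair futures F* = (S − I)·e^(rT) = (34.82 − 1.4297)·e^0.040950 = 33.3903 × 1.041800 = 34.7860
Market A$35.07 > fair 34.7860: forward overpriced → cash-and-carry (borrow at r, buy the stock and collect the dividends, short the forward).
Profit at T = |F_mkt − F*| = |35.07 − 34.7860| = A$0.28 per share

A$0.28 per share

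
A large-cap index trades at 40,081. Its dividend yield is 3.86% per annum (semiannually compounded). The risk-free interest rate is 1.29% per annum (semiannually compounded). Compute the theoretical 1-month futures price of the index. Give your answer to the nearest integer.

39,996

F = S · (1+r/2)^(2T) / (1+q/2)^(2T)
= 40081 × 1.001072 / 1.003191 = 40081 × 0.997888
F = 39,996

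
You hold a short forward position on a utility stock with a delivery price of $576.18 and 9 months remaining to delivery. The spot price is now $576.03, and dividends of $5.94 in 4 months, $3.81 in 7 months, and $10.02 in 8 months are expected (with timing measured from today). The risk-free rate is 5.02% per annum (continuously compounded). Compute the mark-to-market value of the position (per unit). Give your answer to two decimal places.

PV(remaining dividends) I = 5.94·e^(−0.0502·4/12) + 3.81·e^(−0.0502·7/12) + 10.02·e^(−0.0502·8/12) = 19.2317
Current forward F = (S − I)·e^(rT) = (576.03 − 19.2317)·e^(0.0502·9/12) = 556.7983 × 1.038368 = 578.1615
Value (long) = (F − K)·e^(−rT) = (578.1615 − 576.18) × 0.963050 = 1.9083
Short position value = −(long value) = -$1.91

-$1.91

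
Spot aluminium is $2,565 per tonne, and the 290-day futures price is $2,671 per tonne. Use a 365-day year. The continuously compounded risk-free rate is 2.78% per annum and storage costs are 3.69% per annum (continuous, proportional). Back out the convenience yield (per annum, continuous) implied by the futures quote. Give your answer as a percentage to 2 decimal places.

1.37%

F = S·e^((r+u−y)T) ⇒ (r+u−y) = ln(F/S)/T
ln(2671/2565) = 0.040494; /T ⇒ 0.050967
y = r + u − ln(F/S)/T = 0.0278 + 0.0369 − 0.050967 = 0.013733
y = 1.37%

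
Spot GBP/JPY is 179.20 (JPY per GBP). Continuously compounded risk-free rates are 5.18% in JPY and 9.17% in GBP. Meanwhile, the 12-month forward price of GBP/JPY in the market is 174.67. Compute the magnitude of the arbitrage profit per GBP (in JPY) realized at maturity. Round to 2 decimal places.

2.48 per GBP (in JPY)

Fair forward: F* = S·e^(carry·T), with carry = (r_JPY − r_GBP) = 0.0518 − 0.0917 = -0.0399
F* = 179.20 · e^(-0.0399 × 12/12) = 179.20 · e^-0.039900 = 179.20 × 0.960886 = 172.1908
Market 174.67 > fair 172.1908: forward overpriced → cash-and-carry (buy spot, short the forward).
At maturity, profit = |F_mkt − F*| = |174.67 − 172.1908| = 2.48 per GBP (in JPY)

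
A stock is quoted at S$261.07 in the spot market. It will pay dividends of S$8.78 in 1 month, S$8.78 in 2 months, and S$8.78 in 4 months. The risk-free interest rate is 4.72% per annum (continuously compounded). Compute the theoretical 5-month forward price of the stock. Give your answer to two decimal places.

S$239.64

PV(dividends) I = 8.78·e^(−0.0472·1/12) + 8.78·e^(−0.0472·2/12) + 8.78·e^(−0.0472·4/12)
I = 8.7455 + 8.7112 + 8.6429 = 26.0996
F = (S − I)·e^(rT) = (261.07 − 26.0996) · e^(0.0472·5/12)
= 234.9704 · e^0.019667 = 234.9704 × 1.019862 = S$239.64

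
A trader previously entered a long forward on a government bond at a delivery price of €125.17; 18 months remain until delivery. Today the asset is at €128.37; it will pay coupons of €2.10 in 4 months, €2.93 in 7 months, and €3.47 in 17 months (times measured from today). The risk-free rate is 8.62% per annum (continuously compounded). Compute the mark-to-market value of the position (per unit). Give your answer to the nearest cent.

€10.48

PV(remaining coupons) I = 2.10·e^(−0.0862·4/12) + 2.93·e^(−0.0862·7/12) + 3.47·e^(−0.0862·17/12) = 7.8979
Current forward F = (S − I)·e^(rT) = (128.37 − 7.8979)·e^(0.0862·18/12) = 120.4721 × 1.138031 = 137.1010
Value (long) = (F − K)·e^(−rT) = (137.1010 − 125.17) × 0.878710 = 10.4839
Value = €10.48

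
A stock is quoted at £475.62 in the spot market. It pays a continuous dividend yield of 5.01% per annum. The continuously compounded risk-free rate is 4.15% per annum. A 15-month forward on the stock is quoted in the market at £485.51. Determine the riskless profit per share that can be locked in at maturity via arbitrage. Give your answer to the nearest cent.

Fair forward: F* = S·e^(carry·T), with carry = (r − q) = 0.0415 − 0.0501 = -0.0086
F* = 475.62 · e^(-0.0086 × 15/12) = 475.62 · e^-0.010750 = 475.62 × 0.989308 = £470.5347
Market £485.51 > fair £470.5347: forward overpriced → cash-and-carry (buy spot, short the forward).
At maturity, profit = |F_mkt − F*| = |485.51 − 470.5347| = £14.98 per share

£14.98 per share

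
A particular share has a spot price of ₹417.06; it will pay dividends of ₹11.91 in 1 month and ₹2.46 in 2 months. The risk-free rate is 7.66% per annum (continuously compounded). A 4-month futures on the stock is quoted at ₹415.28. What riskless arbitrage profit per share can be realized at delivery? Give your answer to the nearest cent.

₹2.07 per share

PV(dividends) I = 11.91·e^(−0.0766·1/12) + 2.46·e^(−0.0766·2/12) = 14.2630
Fair futures F* = (S − I)·e^(rT) = (417.06 − 14.2630)·e^0.025533 = 402.7970 × 1.025862 = 413.2141
Market ₹415.28 > fair 413.2141: forward overpriced → cash-and-carry (borrow at r, buy the stock and collect the dividends, short the forward).
Profit at T = |F_mkt − F*| = |415.28 − 413.2141| = ₹2.07 per share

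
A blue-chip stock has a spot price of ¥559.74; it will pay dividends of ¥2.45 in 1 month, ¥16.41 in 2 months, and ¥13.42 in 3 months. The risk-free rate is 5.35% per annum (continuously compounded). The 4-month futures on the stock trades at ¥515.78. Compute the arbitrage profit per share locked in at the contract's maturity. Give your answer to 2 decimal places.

PV(dividends) I = 2.45·e^(−0.0535·1/12) + 16.41·e^(−0.0535·2/12) + 13.42·e^(−0.0535·3/12) = 31.9451
Fair futures F* = (S − I)·e^(rT) = (559.74 − 31.9451)·e^0.017833 = 527.7949 × 1.017993 = 537.2915
Market ¥515.78 < fair 537.2915: forward underpriced → reverse cash-and-carry (short the stock, invest proceeds at r, pay the dividends, go long the forward).
Profit at T = |F_mkt − F*| = |515.78 − 537.2915| = ¥21.51 per share

¥21.51 per share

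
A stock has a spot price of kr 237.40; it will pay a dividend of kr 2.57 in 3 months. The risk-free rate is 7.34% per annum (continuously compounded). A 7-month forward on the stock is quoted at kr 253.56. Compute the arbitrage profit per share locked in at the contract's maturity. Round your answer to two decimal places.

PV(dividends) I = 2.57·e^(−0.0734·3/12) = 2.5233
Fair forward F* = (S − I)·e^(rT) = (237.40 − 2.5233)·e^0.042817 = 234.8767 × 1.043747 = 245.1519
Market kr 253.56 > fair 245.1519: forward overpriced → cash-and-carry (borrow at r, buy the stock and collect the dividends, short the forward).
Profit at T = |F_mkt − F*| = |253.56 − 245.1519| = kr 8.41 per share

kr 8.41 per share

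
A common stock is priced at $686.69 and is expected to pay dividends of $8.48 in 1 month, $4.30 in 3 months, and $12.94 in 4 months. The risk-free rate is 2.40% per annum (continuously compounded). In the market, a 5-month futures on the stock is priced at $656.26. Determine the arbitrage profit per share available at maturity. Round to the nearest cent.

PV(dividends) I = 8.48·e^(−0.0240·1/12) + 4.30·e^(−0.0240·3/12) + 12.94·e^(−0.0240·4/12) = 25.5742
Fair futures F* = (S − I)·e^(rT) = (686.69 − 25.5742)·e^0.010000 = 661.1158 × 1.010050 = 667.7600
Market $656.26 < fair 667.7600: forward underpriced → reverse cash-and-carry (short the stock, invest proceeds at r, pay the dividends, go long the forward).
Profit at T = |F_mkt − F*| = |656.26 − 667.7600| = $11.50 per share

$11.50 per share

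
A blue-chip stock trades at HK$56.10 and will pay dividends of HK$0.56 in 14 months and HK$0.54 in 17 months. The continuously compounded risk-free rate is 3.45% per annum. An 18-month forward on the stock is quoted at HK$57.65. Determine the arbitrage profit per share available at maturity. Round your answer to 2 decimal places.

HK$0.32 per share

PV(dividends) I = 0.56·e^(−0.0345·14/12) + 0.54·e^(−0.0345·17/12) = 1.0521
Fair forward F* = (S − I)·e^(rT) = (56.10 − 1.0521)·e^0.051750 = 55.0479 × 1.053112 = 57.9716
Market HK$57.65 < fair 57.9716: forward underpriced → reverse cash-and-carry (short the stock, invest proceeds at r, pay the dividends, go long the forward).
Profit at T = |F_mkt − F*| = |57.65 − 57.9716| = HK$0.32 per share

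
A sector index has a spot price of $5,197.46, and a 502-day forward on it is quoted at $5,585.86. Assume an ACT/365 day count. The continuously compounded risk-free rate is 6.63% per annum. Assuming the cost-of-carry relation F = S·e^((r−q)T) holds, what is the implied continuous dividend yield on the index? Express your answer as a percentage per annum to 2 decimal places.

From F = S·e^((r−q)T): (r − q) = ln(F/S)/T
ln(5585.86/5197.46) = ln(1.074729) = 0.072069
(r − q) = 0.072069 / (502/365) = 0.052401
q = r − ln(F/S)/T = 0.0663 − 0.052401 = 0.013899
q = 1.39%

1.39%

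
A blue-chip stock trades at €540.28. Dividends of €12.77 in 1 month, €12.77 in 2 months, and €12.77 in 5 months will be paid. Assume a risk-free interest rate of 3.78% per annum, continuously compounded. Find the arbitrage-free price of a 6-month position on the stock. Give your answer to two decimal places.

€511.87

PV(dividends) I = 12.77·e^(−0.0378·1/12) + 12.77·e^(−0.0378·2/12) + 12.77·e^(−0.0378·5/12)
I = 12.7298 + 12.6898 + 12.5704 = 37.9900
F = (S − I)·e^(rT) = (540.28 − 37.9900) · e^(0.0378·6/12)
= 502.2900 · e^0.018900 = 502.2900 × 1.019080 = €511.87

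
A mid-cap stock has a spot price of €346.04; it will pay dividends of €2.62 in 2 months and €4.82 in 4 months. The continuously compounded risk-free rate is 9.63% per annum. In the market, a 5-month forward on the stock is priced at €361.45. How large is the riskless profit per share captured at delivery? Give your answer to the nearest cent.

€8.79 per share

PV(dividends) I = 2.62·e^(−0.0963·2/12) + 4.82·e^(−0.0963·4/12) = 7.2460
Fair forward F* = (S − I)·e^(rT) = (346.04 − 7.2460)·e^0.040125 = 338.7940 × 1.040941 = 352.6646
Market €361.45 > fair 352.6646: forward overpriced → cash-and-carry (borrow at r, buy the stock and collect the dividends, short the forward).
Profit at T = |F_mkt − F*| = |361.45 − 352.6646| = €8.79 per share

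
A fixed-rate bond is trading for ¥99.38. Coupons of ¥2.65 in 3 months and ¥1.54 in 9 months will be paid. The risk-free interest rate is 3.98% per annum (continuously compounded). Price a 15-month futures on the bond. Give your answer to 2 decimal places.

PV(coupons) I = 2.65·e^(−0.0398·3/12) + 1.54·e^(−0.0398·9/12)
I = 2.6238 + 1.4947 = 4.1185
F = (S − I)·e^(rT) = (99.38 − 4.1185) · e^(0.0398·15/12)
= 95.2615 · e^0.049750 = 95.2615 × 1.051008 = ¥100.12

¥100.12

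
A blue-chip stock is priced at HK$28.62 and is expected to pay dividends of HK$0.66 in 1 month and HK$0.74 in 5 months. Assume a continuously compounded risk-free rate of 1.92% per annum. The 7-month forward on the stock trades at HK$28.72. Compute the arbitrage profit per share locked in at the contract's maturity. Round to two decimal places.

HK$1.19 per share

PV(dividends) I = 0.66·e^(−0.0192·1/12) + 0.74·e^(−0.0192·5/12) = 1.3930
Fair forward F* = (S − I)·e^(rT) = (28.62 − 1.3930)·e^0.011200 = 27.2270 × 1.011263 = 27.5337
Market HK$28.72 > fair 27.5337: forward overpriced → cash-and-carry (borrow at r, buy the stock and collect the dividends, short the forward).
Profit at T = |F_mkt − F*| = |28.72 − 27.5337| = HK$1.19 per share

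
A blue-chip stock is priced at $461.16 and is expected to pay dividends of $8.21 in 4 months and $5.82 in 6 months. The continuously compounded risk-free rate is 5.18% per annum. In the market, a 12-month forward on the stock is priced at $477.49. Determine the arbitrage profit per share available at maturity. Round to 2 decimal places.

$6.28 per share

PV(dividends) I = 8.21·e^(−0.0518·4/12) + 5.82·e^(−0.0518·6/12) = 13.7407
Fair forward F* = (S − I)·e^(rT) = (461.16 − 13.7407)·e^0.051800 = 447.4193 × 1.053165 = 471.2063
Market $477.49 > fair 471.2063: forward overpriced → cash-and-carry (borrow at r, buy the stock and collect the dividends, short the forward).
Profit at T = |F_mkt − F*| = |477.49 − 471.2063| = $6.28 per share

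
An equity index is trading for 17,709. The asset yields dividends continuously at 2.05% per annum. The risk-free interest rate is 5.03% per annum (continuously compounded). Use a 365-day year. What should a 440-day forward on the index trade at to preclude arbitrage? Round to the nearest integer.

F = S·e^((r − q)T) = 17709 · e^((0.0503 − 0.0205) × 440/365)
= 17709 · e^0.035923 = 17709 × 1.036576
F = 18,357

18,357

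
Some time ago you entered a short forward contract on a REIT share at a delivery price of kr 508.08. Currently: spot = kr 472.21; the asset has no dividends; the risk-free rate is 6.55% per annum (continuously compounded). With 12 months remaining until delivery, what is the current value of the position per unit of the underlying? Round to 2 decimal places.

Current fair forward for the remaining 12 months: F = S·e^(r·T), r = 0.0655
F = 472.21 · e^(0.0655 × 12/12) = 472.21 × 1.067693 = 504.1753
Value of long forward = (F − K)·e^(−rT) = (504.1753 − 508.08) · e^(−0.0655·12/12)
= -3.9047 × 0.936599 = -3.66
Short position value = −(long value) = kr 3.66

kr 3.66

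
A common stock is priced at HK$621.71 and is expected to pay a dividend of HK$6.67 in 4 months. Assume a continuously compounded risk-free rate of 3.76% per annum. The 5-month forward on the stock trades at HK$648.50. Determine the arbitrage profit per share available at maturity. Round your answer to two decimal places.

HK$23.66 per share

PV(dividends) I = 6.67·e^(−0.0376·4/12) = 6.5869
Fair forward F* = (S − I)·e^(rT) = (621.71 − 6.5869)·e^0.015667 = 615.1231 × 1.015790 = 624.8359
Market HK$648.50 > fair 624.8359: forward overpriced → cash-and-carry (borrow at r, buy the stock and collect the dividends, short the forward).
Profit at T = |F_mkt − F*| = |648.50 − 624.8359| = HK$23.66 per share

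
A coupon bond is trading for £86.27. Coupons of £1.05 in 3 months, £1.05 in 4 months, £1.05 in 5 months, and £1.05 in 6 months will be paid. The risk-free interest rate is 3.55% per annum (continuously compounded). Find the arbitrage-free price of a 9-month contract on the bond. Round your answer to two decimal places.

£84.34

PV(coupons) I = 1.05·e^(−0.0355·3/12) + 1.05·e^(−0.0355·4/12) + 1.05·e^(−0.0355·5/12) + 1.05·e^(−0.0355·6/12)
I = 1.0407 + 1.0376 + 1.0346 + 1.0315 = 4.1444
F = (S − I)·e^(rT) = (86.27 − 4.1444) · e^(0.0355·9/12)
= 82.1256 · e^0.026625 = 82.1256 × 1.026983 = £84.34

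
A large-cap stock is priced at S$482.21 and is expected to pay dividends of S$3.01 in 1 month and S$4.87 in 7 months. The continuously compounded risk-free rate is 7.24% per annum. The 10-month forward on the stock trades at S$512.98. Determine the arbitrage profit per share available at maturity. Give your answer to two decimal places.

S$8.92 per share

PV(dividends) I = 3.01·e^(−0.0724·1/12) + 4.87·e^(−0.0724·7/12) = 7.6605
Fair forward F* = (S − I)·e^(rT) = (482.21 − 7.6605)·e^0.060333 = 474.5495 × 1.062190 = 504.0617
Market S$512.98 > fair 504.0617: forward overpriced → cash-and-carry (borrow at r, buy the stock and collect the dividends, short the forward).
Profit at T = |F_mkt − F*| = |512.98 − 504.0617| = S$8.92 per share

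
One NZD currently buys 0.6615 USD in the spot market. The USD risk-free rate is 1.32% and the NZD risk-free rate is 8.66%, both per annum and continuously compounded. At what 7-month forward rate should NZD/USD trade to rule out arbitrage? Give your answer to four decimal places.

0.6338

F = S·e^((r_USD − r_NZD)T) = 0.6615 · e^((0.0132 − 0.0866) × 7/12)
= 0.6615 · e^-0.042817 = 0.6615 × 0.958087
F = 0.6338 USD per NZD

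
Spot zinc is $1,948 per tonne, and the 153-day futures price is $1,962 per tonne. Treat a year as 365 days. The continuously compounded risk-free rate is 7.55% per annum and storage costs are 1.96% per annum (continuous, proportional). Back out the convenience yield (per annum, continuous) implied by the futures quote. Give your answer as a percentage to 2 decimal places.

F = S·e^((r+u−y)T) ⇒ (r+u−y) = ln(F/S)/T
ln(1962/1948) = 0.007161; /T ⇒ 0.017083
y = r + u − ln(F/S)/T = 0.0755 + 0.0196 − 0.017083 = 0.078017
y = 7.80%

7.80%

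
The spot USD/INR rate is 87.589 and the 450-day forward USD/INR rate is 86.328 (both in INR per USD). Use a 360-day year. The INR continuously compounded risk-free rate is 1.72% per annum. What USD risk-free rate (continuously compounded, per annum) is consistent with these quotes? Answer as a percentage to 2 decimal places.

2.88%

F = S·e^((r_INR − r_USD)T) ⇒ r_USD = r_INR − ln(F/S)/T
ln(86.328/87.589) = -0.014501; /(450/360) = -0.011601
r_USD = 0.0172 + 0.011601 = 0.028801
r_USD = 2.88%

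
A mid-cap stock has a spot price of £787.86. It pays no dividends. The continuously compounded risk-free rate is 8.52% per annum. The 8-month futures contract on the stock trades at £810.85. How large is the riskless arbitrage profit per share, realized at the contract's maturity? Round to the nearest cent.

£23.06 per share

Fair futures: F* = S·e^(carry·T), with carry = r = 0.0852
F* = 787.86 · e^(0.0852 × 8/12) = 787.86 · e^0.056800 = 787.86 × 1.058444 = £833.9057
Market £810.85 < fair £833.9057: forward underpriced → reverse cash-and-carry (short spot, go long the forward).
At maturity, profit = |F_mkt − F*| = |810.85 − 833.9057| = £23.06 per share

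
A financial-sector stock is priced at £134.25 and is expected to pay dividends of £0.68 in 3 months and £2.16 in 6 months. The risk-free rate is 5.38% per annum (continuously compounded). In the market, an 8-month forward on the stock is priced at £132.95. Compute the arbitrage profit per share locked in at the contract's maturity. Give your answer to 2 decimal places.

PV(dividends) I = 0.68·e^(−0.0538·3/12) + 2.16·e^(−0.0538·6/12) = 2.7736
Fair forward F* = (S − I)·e^(rT) = (134.25 − 2.7736)·e^0.035867 = 131.4764 × 1.036518 = 136.2777
Market £132.95 < fair 136.2777: forward underpriced → reverse cash-and-carry (short the stock, invest proceeds at r, pay the dividends, go long the forward).
Profit at T = |F_mkt − F*| = |132.95 − 136.2777| = £3.33 per share

£3.33 per share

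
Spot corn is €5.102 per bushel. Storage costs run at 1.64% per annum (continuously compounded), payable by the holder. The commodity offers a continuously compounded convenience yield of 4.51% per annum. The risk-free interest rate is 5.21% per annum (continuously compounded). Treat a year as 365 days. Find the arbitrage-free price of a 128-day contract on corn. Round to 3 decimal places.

Net carry = r + u − y = 0.0521 + 0.0164 − 0.0451 = 0.0234
F = S·e^((r+u−y)T) = 5.102 · e^(0.0234 × 128/365) = 5.102 · e^0.008206
= 5.102 × 1.008240 = €5.144 per bushel

€5.144 per bushel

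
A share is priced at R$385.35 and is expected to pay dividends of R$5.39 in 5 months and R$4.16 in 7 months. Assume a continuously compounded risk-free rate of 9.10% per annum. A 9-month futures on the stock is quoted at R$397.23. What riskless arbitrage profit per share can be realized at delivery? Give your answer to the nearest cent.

R$5.56 per share

PV(dividends) I = 5.39·e^(−0.0910·5/12) + 4.16·e^(−0.0910·7/12) = 9.1344
Fair futures F* = (S − I)·e^(rT) = (385.35 − 9.1344)·e^0.068250 = 376.2156 × 1.070633 = 402.7888
Market R$397.23 < fair 402.7888: forward underpriced → reverse cash-and-carry (short the stock, invest proceeds at r, pay the dividends, go long the forward).
Profit at T = |F_mkt − F*| = |397.23 − 402.7888| = R$5.56 per share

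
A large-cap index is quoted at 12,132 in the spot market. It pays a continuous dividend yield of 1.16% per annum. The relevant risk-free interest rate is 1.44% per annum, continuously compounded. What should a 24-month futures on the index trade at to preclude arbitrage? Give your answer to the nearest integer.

F = S·e^((r − q)T) = 12132 · e^((0.0144 − 0.0116) × 24/12)
= 12132 · e^0.005600 = 12132 × 1.005616
F = 12,200

12,200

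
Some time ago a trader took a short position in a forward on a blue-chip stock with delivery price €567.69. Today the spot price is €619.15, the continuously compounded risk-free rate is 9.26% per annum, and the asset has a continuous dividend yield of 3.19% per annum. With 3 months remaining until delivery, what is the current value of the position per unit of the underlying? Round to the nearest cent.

Current fair forward for the remaining 3 months: F = S·e^((r − q)·T), (r − q) = 0.0926 − 0.0319 = 0.0607
F = 619.15 · e^(0.0607 × 3/12) = 619.15 × 1.015291 = 628.6174
Value of long forward = (F − K)·e^(−rT) = (628.6174 − 567.69) · e^(−0.0926·3/12)
= 60.9274 × 0.977116 = 59.53
Short position value = −(long value) = -€59.53

-€59.53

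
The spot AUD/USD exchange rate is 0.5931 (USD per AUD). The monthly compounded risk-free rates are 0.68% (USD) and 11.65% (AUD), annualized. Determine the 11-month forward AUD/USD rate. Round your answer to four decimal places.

0.5366

By covered interest parity, F = S · (1+r_USD/12)^(12T) / (1+r_AUD/12)^(12T)
= 0.5931 × 1.006251 / 1.112129 = 0.5931 × 0.904797
F = 0.5366 USD per AUD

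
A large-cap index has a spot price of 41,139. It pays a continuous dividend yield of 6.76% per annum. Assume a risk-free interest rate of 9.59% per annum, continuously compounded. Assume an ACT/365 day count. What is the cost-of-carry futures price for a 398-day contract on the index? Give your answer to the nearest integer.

F = S·e^((r − q)T) = 41139 · e^((0.0959 − 0.0676) × 398/365)
= 41139 · e^0.030859 = 41139 × 1.031340
F = 42,428

42,428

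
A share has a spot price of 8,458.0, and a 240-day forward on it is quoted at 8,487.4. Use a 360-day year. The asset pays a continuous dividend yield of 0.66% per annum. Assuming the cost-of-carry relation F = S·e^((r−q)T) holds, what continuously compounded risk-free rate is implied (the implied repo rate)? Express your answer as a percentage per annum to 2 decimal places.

From F = S·e^((r−q)T): (r − q) = ln(F/S)/T
ln(8487.4/8458.0) = ln(1.003476) = 0.003470
(r − q) = 0.003470 / (240/360) = 0.005205
r = ln(F/S)/T + q = 0.005205 + 0.0066 = 0.011805
r = 1.18%

1.18%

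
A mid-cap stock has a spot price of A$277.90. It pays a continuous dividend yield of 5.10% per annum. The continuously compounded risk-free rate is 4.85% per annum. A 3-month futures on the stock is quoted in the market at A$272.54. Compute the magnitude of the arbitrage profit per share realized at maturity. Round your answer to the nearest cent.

A$5.19 per share

Fair futures: F* = S·e^(carry·T), with carry = (r − q) = 0.0485 − 0.0510 = -0.0025
F* = 277.90 · e^(-0.0025 × 3/12) = 277.90 · e^-0.000625 = 277.90 × 0.999375 = A$277.7263
Market A$272.54 < fair A$277.7263: forward underpriced → reverse cash-and-carry (short spot, go long the forward).
At maturity, profit = |F_mkt − F*| = |272.54 − 277.7263| = A$5.19 per share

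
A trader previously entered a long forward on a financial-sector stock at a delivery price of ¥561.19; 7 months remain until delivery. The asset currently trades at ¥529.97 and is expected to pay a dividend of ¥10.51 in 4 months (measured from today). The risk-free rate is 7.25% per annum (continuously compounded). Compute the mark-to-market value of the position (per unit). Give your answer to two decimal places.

PV(remaining dividends) I = 10.51·e^(−0.0725·4/12) = 10.2591
Current forward F = (S − I)·e^(rT) = (529.97 − 10.2591)·e^(0.0725·7/12) = 519.7109 × 1.043199 = 542.1619
Value (long) = (F − K)·e^(−rT) = (542.1619 − 561.19) × 0.958590 = -18.2401
Value = -¥18.24

-¥18.24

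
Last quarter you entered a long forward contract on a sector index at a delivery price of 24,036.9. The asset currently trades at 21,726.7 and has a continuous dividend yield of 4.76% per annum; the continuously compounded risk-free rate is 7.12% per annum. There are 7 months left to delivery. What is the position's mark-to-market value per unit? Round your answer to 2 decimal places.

-1927.29

Current fair forward for the remaining 7 months: F = S·e^((r − q)·T), (r − q) = 0.0712 − 0.0476 = 0.0236
F = 21726.7 · e^(0.0236 × 7/12) = 21726.7 × 1.01386186 = 22027.8725
Value of long forward = (F − K)·e^(−rT) = (22027.8725 − 24036.9) · e^(−0.0712·7/12)
= -2009.0275 × 0.95931736 = -1927.29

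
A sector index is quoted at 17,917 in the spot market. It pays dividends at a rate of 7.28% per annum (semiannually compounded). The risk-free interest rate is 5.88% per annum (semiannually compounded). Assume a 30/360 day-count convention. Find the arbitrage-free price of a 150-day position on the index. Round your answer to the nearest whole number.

F = S · (1+r/2)^(2T) / (1+q/2)^(2T)
= 17917 × 1.024441 / 1.030243 = 17917 × 0.994368
F = 17,816

17,816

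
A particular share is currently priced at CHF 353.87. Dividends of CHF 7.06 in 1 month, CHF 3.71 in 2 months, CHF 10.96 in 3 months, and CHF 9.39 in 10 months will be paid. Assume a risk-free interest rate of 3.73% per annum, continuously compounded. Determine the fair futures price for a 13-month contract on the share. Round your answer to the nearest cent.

PV(dividends) I = 7.06·e^(−0.0373·1/12) + 3.71·e^(−0.0373·2/12) + 10.96·e^(−0.0373·3/12) + 9.39·e^(−0.0373·10/12)
I = 7.0381 + 3.6870 + 10.8583 + 9.1026 = 30.6860
F = (S − I)·e^(rT) = (353.87 − 30.6860) · e^(0.0373·13/12)
= 323.1840 · e^0.040408 = 323.1840 × 1.041236 = CHF 336.51

CHF 336.51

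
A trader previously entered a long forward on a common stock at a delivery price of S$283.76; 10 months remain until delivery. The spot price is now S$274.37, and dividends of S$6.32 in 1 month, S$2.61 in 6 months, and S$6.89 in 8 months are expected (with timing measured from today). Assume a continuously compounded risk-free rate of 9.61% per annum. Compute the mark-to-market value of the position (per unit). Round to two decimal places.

PV(remaining dividends) I = 6.32·e^(−0.0961·1/12) + 2.61·e^(−0.0961·6/12) + 6.89·e^(−0.0961·8/12) = 15.2196
Current forward F = (S − I)·e^(rT) = (274.37 − 15.2196)·e^(0.0961·10/12) = 259.1504 × 1.083377 = 280.7576
Value (long) = (F − K)·e^(−rT) = (280.7576 − 283.76) × 0.923039 = -2.7713
Value = -S$2.77

-S$2.77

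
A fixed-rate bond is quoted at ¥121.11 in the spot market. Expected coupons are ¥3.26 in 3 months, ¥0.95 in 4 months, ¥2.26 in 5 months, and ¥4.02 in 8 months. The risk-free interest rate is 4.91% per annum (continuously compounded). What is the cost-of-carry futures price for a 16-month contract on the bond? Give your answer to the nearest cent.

PV(coupons) I = 3.26·e^(−0.0491·3/12) + 0.95·e^(−0.0491·4/12) + 2.26·e^(−0.0491·5/12) + 4.02·e^(−0.0491·8/12)
I = 3.2202 + 0.9346 + 2.2142 + 3.8905 = 10.2595
F = (S − I)·e^(rT) = (121.11 − 10.2595) · e^(0.0491·16/12)
= 110.8505 · e^0.065467 = 110.8505 × 1.067658 = ¥118.35

¥118.35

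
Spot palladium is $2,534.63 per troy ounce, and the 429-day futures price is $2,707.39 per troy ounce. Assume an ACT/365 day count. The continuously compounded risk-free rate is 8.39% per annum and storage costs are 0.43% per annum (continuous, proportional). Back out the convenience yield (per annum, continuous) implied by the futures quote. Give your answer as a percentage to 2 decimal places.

3.21%

F = S·e^((r+u−y)T) ⇒ (r+u−y) = ln(F/S)/T
ln(2707.39/2534.63) = 0.065937; /T ⇒ 0.056100
y = r + u − ln(F/S)/T = 0.0839 + 0.0043 − 0.056100 = 0.032100
y = 3.21%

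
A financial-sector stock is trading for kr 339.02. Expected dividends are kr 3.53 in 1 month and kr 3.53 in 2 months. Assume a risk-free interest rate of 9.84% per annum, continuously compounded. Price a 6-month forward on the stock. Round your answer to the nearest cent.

kr 348.79

PV(dividends) I = 3.53·e^(−0.0984·1/12) + 3.53·e^(−0.0984·2/12)
I = 3.5012 + 3.4726 = 6.9738
F = (S − I)·e^(rT) = (339.02 − 6.9738) · e^(0.0984·6/12)
= 332.0462 · e^0.049200 = 332.0462 × 1.050430 = kr 348.79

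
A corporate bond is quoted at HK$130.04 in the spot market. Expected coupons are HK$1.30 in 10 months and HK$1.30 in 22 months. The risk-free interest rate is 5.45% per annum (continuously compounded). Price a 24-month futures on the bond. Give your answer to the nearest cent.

HK$142.32

PV(coupons) I = 1.30·e^(−0.0545·10/12) + 1.30·e^(−0.0545·22/12)
I = 1.2423 + 1.1764 = 2.4187
F = (S − I)·e^(rT) = (130.04 − 2.4187) · e^(0.0545·24/12)
= 127.6213 · e^0.109000 = 127.6213 × 1.115162 = HK$142.32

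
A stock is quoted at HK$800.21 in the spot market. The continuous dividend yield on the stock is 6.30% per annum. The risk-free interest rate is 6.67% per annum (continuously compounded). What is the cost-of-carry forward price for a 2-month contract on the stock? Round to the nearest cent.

F = S·e^((r − q)T) = 800.21 · e^((0.0667 − 0.0630) × 2/12)
= 800.21 · e^0.000617 = 800.21 × 1.000617
F = HK$800.70

HK$800.70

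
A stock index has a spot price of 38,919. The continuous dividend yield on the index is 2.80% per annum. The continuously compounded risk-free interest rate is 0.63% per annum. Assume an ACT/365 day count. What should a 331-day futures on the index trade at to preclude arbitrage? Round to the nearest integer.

F = S·e^((r − q)T) = 38919 · e^((0.0063 − 0.0280) × 331/365)
= 38919 · e^-0.019679 = 38919 × 0.980513
F = 38,161

38,161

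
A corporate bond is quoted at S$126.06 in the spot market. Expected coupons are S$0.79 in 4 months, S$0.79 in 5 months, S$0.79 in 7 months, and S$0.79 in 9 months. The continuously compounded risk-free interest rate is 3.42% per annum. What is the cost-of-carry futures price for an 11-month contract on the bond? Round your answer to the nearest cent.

S$126.87

PV(coupons) I = 0.79·e^(−0.0342·4/12) + 0.79·e^(−0.0342·5/12) + 0.79·e^(−0.0342·7/12) + 0.79·e^(−0.0342·9/12)
I = 0.7810 + 0.7788 + 0.7744 + 0.7700 = 3.1042
F = (S − I)·e^(rT) = (126.06 − 3.1042) · e^(0.0342·11/12)
= 122.9558 · e^0.031350 = 122.9558 × 1.031847 = S$126.87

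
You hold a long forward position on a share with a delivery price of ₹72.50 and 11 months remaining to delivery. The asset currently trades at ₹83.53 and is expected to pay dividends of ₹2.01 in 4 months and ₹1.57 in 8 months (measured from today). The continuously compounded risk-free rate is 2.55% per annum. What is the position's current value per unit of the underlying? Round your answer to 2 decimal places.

PV(remaining dividends) I = 2.01·e^(−0.0255·4/12) + 1.57·e^(−0.0255·8/12) = 3.5365
Current forward F = (S − I)·e^(rT) = (83.53 − 3.5365)·e^(0.0255·11/12) = 79.9935 × 1.023650 = 81.8853
Value (long) = (F − K)·e^(−rT) = (81.8853 − 72.50) × 0.976896 = 9.1685
Value = ₹9.17

₹9.17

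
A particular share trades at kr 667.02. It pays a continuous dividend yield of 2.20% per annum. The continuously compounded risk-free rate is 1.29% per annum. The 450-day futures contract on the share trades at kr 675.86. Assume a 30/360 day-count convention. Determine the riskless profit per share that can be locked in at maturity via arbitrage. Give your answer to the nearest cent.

Fair futures: F* = S·e^(carry·T), with carry = (r − q) = 0.0129 − 0.0220 = -0.0091
F* = 667.02 · e^(-0.0091 × 450/360) = 667.02 · e^-0.011375 = 667.02 × 0.988689 = kr 659.4753
Market kr 675.86 > fair kr 659.4753: forward overpriced → cash-and-carry (buy spot, short the forward).
At maturity, profit = |F_mkt − F*| = |675.86 − 659.4753| = kr 16.38 per share

kr 16.38 per share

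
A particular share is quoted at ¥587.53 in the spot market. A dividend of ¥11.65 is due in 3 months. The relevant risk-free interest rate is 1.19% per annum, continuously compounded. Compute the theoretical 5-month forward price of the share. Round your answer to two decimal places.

PV(dividends) I = 11.65·e^(−0.0119·3/12)
I = 11.6154
F = (S − I)·e^(rT) = (587.53 − 11.6154) · e^(0.0119·5/12)
= 575.9146 · e^0.004958 = 575.9146 × 1.004970 = ¥578.78

¥578.78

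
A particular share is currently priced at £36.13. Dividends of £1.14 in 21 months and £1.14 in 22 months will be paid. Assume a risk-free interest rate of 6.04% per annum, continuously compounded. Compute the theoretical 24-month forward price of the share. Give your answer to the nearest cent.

PV(dividends) I = 1.14·e^(−0.0604·21/12) + 1.14·e^(−0.0604·22/12)
I = 1.0257 + 1.0205 = 2.0462
F = (S − I)·e^(rT) = (36.13 − 2.0462) · e^(0.0604·24/12)
= 34.0838 · e^0.120800 = 34.0838 × 1.128399 = £38.46

£38.46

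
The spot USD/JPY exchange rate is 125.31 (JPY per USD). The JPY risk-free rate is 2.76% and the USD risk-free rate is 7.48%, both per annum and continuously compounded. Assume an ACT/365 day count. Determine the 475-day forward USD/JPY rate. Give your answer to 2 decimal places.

F = S·e^((r_JPY − r_USD)T) = 125.31 · e^((0.0276 − 0.0748) × 475/365)
= 125.31 · e^-0.061425 = 125.31 × 0.940423
F = 117.84 JPY per USD

117.84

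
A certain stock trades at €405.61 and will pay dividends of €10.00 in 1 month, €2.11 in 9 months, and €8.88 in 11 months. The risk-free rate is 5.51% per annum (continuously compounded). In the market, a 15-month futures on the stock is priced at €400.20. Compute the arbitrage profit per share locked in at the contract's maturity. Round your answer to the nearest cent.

PV(dividends) I = 10.00·e^(−0.0551·1/12) + 2.11·e^(−0.0551·9/12) + 8.88·e^(−0.0551·11/12) = 20.4214
Fair futures F* = (S − I)·e^(rT) = (405.61 − 20.4214)·e^0.068875 = 385.1886 × 1.071302 = 412.6533
Market €400.20 < fair 412.6533: forward underpriced → reverse cash-and-carry (short the stock, invest proceeds at r, pay the dividends, go long the forward).
Profit at T = |F_mkt − F*| = |400.20 − 412.6533| = €12.45 per share

€12.45 per share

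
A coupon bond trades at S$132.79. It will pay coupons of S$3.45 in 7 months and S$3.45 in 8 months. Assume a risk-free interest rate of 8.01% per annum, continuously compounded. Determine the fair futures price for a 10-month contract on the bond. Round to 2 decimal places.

PV(coupons) I = 3.45·e^(−0.0801·7/12) + 3.45·e^(−0.0801·8/12)
I = 3.2925 + 3.2706 = 6.5631
F = (S − I)·e^(rT) = (132.79 − 6.5631) · e^(0.0801·10/12)
= 126.2269 · e^0.066750 = 126.2269 × 1.069028 = S$134.94

S$134.94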